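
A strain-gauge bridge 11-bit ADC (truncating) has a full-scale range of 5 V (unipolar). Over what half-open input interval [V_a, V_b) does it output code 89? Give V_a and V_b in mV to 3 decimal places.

LSB = 5/2^11 = 2.441 mV.
V_a = V_low + 89·LSB = 0.217285 V; V_b = V_low + 90·LSB = 0.219727 V.

[217.285 mV, 219.727 mV)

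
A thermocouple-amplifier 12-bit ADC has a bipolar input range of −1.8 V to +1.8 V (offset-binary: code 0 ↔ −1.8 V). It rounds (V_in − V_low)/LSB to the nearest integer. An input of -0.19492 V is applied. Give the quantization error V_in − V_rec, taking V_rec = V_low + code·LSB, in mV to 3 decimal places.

Step size: 3.6 V ÷ 2^12 = 0.879 mV.
(V_in − V_low)/LSB = (-0.19492 − (−1.8))/0.000878906 = 1826.2244 → code 1826 (round).
Reconstructed: -0.19511719 V.
Difference: 0.000197187 V → 0.197 mV.

0.197 mV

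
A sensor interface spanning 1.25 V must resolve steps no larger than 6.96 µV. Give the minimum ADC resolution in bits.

Number of steps required ≥ 1.25 V / 6.96 µV = 179597.70.
Need 2^N ≥ 179597.70; 2^17 = 131072, 2^18 = 262144.
Minimum N = 18.

18 bits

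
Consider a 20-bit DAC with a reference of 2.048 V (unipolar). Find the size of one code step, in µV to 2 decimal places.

Full-scale span = 2.048 V.
LSB = 2.048 / 2^20 = 2.048 / 1048576 = 1.95313e-06 V = 1.95 µV.

1.95 µV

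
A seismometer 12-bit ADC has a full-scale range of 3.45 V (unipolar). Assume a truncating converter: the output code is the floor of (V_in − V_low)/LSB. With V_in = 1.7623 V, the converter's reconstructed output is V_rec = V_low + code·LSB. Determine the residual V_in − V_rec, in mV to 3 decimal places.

One LSB is 3.45 V / 4096 = 0.842 mV.
(V_in − V_low)/LSB = (1.7623 − 0)/0.000842285 = 2092.2843 → code 2092 (floor).
Reconstructed: 1.7620605 V.
Difference: 0.000239453 V → 0.239 mV.

0.239 mV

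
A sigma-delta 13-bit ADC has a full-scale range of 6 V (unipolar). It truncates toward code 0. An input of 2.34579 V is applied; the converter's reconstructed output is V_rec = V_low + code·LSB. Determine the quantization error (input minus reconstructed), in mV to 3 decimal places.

One LSB is 6 V / 8192 = 0.732 mV.
(2.34579 − 0)/0.000732422 = 3202.7853; ⌊·⌋ gives code 3202.
Reconstructed: 2.3452148 V.
Error = 2.34579 − 2.3452148 = 0.000575156 V = 0.575 mV.

0.575 mV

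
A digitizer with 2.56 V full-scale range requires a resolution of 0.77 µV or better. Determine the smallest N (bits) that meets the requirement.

Number of steps required ≥ 2.56 V / 0.77 µV = 3324675.32.
Need 2^N ≥ 3324675.32; 2^21 = 2097152, 2^22 = 4194304.
Minimum N = 22.

22 bits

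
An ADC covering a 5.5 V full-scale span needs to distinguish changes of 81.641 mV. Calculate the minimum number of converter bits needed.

7 bits

Number of steps required ≥ 5.5 V / 81.641 mV = 67.37.
Need 2^N ≥ 67.37; 2^6 = 64, 2^7 = 128.
Minimum N = 7.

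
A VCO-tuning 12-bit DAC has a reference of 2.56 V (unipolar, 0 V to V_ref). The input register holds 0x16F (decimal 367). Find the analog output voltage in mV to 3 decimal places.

LSB = 2.56 V / 2^12 = 0.625 mV.
Code 0x16F = 367 decimal.
V_out = 0 + 367 × 0.000625 V = 0.229375 V.
= 229.375 mV.

229.375 mV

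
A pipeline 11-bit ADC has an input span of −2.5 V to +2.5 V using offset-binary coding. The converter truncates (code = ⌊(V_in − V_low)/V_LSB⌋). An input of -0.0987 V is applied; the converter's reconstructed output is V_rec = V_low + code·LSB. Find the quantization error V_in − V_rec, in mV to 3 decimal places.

One LSB is 5 V / 2048 = 2.441 mV.
Scaled input = 983.5725 LSBs, so code = 983.
Reconstructed: -0.10009766 V.
Error = -0.0987 − (−0.10009766) = 0.00139766 V = 1.398 mV.

1.398 mV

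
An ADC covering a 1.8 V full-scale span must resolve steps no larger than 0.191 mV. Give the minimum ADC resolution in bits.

Number of steps required ≥ 1.8 V / 0.191 mV = 9424.08.
Need 2^N ≥ 9424.08; 2^13 = 8192, 2^14 = 16384.
Minimum N = 14.

14 bits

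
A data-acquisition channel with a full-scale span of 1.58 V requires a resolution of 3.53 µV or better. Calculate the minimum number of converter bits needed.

Number of steps required ≥ 1.58 V / 3.53 µV = 447592.07.
Need 2^N ≥ 447592.07; 2^18 = 262144, 2^19 = 524288.
Minimum N = 19.

19 bits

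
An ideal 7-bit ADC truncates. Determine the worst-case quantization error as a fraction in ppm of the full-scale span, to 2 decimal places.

7812.50 ppm

Truncating → worst-case error = 1 LSB = V_FS/2^7, so 1e+06/128 = 7812.5 ppm of full scale.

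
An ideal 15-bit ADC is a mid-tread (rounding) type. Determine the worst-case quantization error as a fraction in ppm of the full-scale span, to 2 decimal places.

15.26 ppm

Rounding → worst-case error = ½ LSB = V_FS/2^16, so 1e+06/65536 = 15.2588 ppm of full scale.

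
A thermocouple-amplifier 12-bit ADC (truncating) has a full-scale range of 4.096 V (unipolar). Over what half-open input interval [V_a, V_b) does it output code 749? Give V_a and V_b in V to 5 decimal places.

LSB = 4.096/2^12 = 1.000 mV.
V_a = V_low + 749·LSB = 0.749 V; V_b = V_low + 750·LSB = 0.75 V.

[0.74900 V, 0.75000 V)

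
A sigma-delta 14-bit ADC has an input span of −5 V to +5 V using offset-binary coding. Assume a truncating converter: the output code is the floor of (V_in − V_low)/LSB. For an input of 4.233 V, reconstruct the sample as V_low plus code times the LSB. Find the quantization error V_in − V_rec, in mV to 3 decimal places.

0.212 mV

One LSB is 10 V / 16384 = 0.610 mV.
(4.233 − (−5))/0.000610352 = 15127.3472; ⌊·⌋ gives code 15127.
V_rec = (−5) + 15127·0.000610352 = 4.2327881 V.
Difference: 0.000211914 V → 0.212 mV.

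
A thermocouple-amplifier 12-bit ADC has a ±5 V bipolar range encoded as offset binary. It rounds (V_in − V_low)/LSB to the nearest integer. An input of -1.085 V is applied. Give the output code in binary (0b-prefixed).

code 0b11001000100 (decimal 1604)

LSB = 10 V / 4096 = 2.441 mV.
(V_in − V_low)/LSB = (-1.085 − (−5)) / 0.00244141 = 1603.584.
So the output code is 1604.
In binary (0b-prefixed): 0b11001000100.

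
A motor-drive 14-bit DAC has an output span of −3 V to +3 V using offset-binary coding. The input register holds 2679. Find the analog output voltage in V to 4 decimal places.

-2.0189 V

LSB = 6 V / 2^14 = 366.21 µV.
V_out = (−3) + 2679 × 0.000366211 V = -2.01892 V.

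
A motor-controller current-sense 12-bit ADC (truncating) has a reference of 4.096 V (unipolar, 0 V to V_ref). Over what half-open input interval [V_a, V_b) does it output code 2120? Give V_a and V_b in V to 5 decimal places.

LSB = 4.096/2^12 = 1.000 mV.
V_a = V_low + 2120·LSB = 2.12 V; V_b = V_low + 2121·LSB = 2.121 V.

[2.12000 V, 2.12100 V)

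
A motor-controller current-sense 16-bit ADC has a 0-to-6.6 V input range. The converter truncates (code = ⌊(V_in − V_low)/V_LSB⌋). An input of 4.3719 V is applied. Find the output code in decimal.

code 43411

With 65536 levels over 6.6 V, one step is 100.71 µV.
(4.3719 − 0) / 0.000100708 = 43411.642 LSBs.
⌊·⌋(43411.642) = 43411.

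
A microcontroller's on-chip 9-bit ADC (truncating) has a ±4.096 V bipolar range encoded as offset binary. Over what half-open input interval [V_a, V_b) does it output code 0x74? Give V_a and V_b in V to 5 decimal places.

LSB = 8.192/2^9 = 16.000 mV.
Code 0x74 = 116 decimal.
V_a = V_low + 116·LSB = -2.24 V; V_b = V_low + 117·LSB = -2.224 V.

[-2.24000 V, -2.22400 V)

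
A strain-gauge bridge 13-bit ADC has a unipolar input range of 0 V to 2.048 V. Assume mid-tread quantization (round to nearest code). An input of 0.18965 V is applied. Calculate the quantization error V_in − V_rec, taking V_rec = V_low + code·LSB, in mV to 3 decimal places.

-0.100 mV

LSB = 2.048/2^13 = 250.00 µV.
(V_in − V_low)/LSB = (0.18965 − 0)/0.00025 = 758.6000 → code 759 (round).
Reconstructed: 0.18975 V.
Error = 0.18965 − 0.18975 = -0.0001 V = -0.100 mV.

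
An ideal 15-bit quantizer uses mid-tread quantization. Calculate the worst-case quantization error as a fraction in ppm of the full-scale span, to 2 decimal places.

15.26 ppm

Rounding → worst-case error = ½ LSB = V_FS/2^16, so 1e+06/65536 = 15.2588 ppm of full scale.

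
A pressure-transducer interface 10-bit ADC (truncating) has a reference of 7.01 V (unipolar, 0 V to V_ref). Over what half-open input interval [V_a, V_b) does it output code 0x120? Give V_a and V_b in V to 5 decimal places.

[1.97156 V, 1.97841 V)

LSB = 7.01/2^10 = 6.846 mV.
Code 0x120 = 288 decimal.
V_a = V_low + 288·LSB = 1.97156 V; V_b = V_low + 289·LSB = 1.97841 V.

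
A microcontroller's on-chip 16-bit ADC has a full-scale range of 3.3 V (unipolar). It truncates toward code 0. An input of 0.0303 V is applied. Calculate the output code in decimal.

With 65536 levels over 3.3 V, one step is 50.35 µV.
(V_in − V_low)/LSB = (0.0303 − 0) / 5.0354e-05 = 601.740.
⌊·⌋(601.740) = 601.

code 601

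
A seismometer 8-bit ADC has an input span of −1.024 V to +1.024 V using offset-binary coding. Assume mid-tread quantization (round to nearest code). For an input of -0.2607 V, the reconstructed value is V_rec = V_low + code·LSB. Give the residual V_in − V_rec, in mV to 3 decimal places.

One LSB is 2.048 V / 256 = 8.000 mV.
(V_in − V_low)/LSB = (-0.2607 − (−1.024))/0.008 = 95.4125 → code 95 (round).
Reconstructed: -0.264 V.
Difference: 0.0033 V → 3.300 mV.

3.300 mV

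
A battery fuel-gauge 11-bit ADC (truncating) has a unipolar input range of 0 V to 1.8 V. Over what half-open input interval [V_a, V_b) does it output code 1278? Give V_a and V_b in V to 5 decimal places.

[1.12324 V, 1.12412 V)

LSB = 1.8/2^11 = 0.879 mV.
V_a = V_low + 1278·LSB = 1.12324 V; V_b = V_low + 1279·LSB = 1.12412 V.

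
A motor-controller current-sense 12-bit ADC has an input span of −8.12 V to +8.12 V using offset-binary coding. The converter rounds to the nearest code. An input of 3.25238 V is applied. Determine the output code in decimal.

code 2868

LSB = 16.24 V / 4096 = 3.965 mV.
(V_in − V_low)/LSB = (3.25238 − (−8.12)) / 0.00396484 = 2868.305.
round(2868.305) = 2868.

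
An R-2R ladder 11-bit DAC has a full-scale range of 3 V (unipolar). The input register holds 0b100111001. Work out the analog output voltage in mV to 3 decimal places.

458.496 mV

LSB = 3 V / 2^11 = 1.465 mV.
Code 0b100111001 = 313 decimal.
V_out = 0 + 313 × 0.00146484 V = 0.458496 V.
= 458.496 mV.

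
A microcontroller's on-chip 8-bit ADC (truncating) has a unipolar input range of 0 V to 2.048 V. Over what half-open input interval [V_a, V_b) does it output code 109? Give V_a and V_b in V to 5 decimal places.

[0.87200 V, 0.88000 V)

LSB = 2.048/2^8 = 8.000 mV.
V_a = V_low + 109·LSB = 0.872 V; V_b = V_low + 110·LSB = 0.88 V.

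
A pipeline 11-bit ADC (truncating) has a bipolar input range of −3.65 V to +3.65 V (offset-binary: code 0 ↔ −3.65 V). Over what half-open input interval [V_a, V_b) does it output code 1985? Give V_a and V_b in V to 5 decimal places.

[3.42544 V, 3.42900 V)

LSB = 7.3/2^11 = 3.564 mV.
V_a = V_low + 1985·LSB = 3.42544 V; V_b = V_low + 1986·LSB = 3.429 V.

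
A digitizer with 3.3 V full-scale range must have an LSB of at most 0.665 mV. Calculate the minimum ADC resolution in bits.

Number of steps required ≥ 3.3 V / 0.665 mV = 4962.41.
Need 2^N ≥ 4962.41; 2^12 = 4096, 2^13 = 8192.
Minimum N = 13.

13 bits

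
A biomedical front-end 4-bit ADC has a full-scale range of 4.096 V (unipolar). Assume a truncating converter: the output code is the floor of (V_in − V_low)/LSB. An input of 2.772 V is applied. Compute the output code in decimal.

Full-scale span = 4.096 V; LSB = 4.096/2^4 = 256.000 mV.
(2.772 − 0) / 0.256 = 10.828 LSBs.
⌊·⌋(10.828) = 10.

code 10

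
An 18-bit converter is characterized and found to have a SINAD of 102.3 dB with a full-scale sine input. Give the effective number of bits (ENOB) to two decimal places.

16.70 bits

ENOB = (SINAD − 1.76) / 6.02 = (102.3 − 1.76)/6.02 = 16.701.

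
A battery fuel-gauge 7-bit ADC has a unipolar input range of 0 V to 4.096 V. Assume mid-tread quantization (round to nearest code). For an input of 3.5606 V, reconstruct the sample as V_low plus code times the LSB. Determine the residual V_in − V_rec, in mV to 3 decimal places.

Step size: 4.096 V ÷ 2^7 = 32.000 mV.
Scaled input = 111.2687 LSBs, so code = 111.
V_rec = 0 + 111·0.032 = 3.552 V.
Difference: 0.0086 V → 8.600 mV.

8.600 mV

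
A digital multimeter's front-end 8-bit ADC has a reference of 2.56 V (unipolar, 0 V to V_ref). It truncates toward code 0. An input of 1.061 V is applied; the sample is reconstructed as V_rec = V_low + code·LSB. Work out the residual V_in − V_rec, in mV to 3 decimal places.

One LSB is 2.56 V / 256 = 10.000 mV.
(1.061 − 0)/0.01 = 106.1000; ⌊·⌋ gives code 106.
Code 106 maps back to 0 + 106×0.01 V = 1.06 V.
Difference: 0.001 V → 1.000 mV.

1.000 mV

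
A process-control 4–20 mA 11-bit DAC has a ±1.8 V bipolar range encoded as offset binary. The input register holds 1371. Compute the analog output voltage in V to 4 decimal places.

LSB = 3.6 V / 2^11 = 1.758 mV.
V_out = (−1.8) + 1371 × 0.00175781 V = 0.609961 V.

0.6100 V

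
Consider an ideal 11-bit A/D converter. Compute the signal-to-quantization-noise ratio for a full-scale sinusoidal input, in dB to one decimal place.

SNR ≈ 6.02·N + 1.76 dB = 6.02·11 + 1.76 = 67.98 dB.

68.0 dB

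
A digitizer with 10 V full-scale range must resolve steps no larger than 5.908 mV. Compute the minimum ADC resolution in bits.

Number of steps required ≥ 10 V / 5.908 mV = 1692.62.
Need 2^N ≥ 1692.62; 2^10 = 1024, 2^11 = 2048.
Minimum N = 11.

11 bits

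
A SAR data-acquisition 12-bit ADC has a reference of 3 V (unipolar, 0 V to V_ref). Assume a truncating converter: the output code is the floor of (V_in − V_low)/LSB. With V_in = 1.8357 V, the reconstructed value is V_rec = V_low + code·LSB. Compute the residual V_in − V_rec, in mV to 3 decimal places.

0.251 mV

LSB = 3/2^12 = 0.732 mV.
(1.8357 − 0)/0.000732422 = 2506.3424; ⌊·⌋ gives code 2506.
V_rec = 0 + 2506·0.000732422 = 1.8354492 V.
Difference: 0.000250781 V → 0.251 mV.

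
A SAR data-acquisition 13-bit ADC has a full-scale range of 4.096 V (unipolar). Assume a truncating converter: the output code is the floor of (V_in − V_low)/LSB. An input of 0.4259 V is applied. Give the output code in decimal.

LSB = 4.096 V / 8192 = 0.500 mV.
(V_in − V_low)/LSB = (0.4259 − 0) / 0.0005 = 851.800.
So the output code is 851.

code 851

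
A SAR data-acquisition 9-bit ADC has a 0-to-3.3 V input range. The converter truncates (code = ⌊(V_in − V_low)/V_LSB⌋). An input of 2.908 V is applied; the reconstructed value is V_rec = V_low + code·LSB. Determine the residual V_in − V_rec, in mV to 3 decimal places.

LSB = 3.3/2^9 = 6.445 mV.
Scaled input = 451.1806 LSBs, so code = 451.
Reconstructed: 2.9068359 V.
V_in − V_rec = 0.00116406 V = 1.164 mV.

1.164 mV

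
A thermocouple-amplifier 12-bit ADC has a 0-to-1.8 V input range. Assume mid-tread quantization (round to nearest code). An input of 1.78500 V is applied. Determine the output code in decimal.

Full-scale span = 1.8 V; LSB = 1.8/2^12 = 439.45 µV.
Input sits at 4061.867 steps above V_low.
Round → code 4062.

code 4062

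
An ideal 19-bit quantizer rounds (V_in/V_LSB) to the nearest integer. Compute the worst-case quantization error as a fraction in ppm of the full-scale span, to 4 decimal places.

0.9537 ppm

Rounding → worst-case error = ½ LSB = V_FS/2^20, so 1e+06/1048576 = 0.953674 ppm of full scale.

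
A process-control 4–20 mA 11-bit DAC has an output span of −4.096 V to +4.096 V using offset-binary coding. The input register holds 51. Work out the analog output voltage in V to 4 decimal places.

LSB = 8.192 V / 2^11 = 4.000 mV.
V_out = (−4.096) + 51 × 0.004 V = -3.892 V.

-3.8920 V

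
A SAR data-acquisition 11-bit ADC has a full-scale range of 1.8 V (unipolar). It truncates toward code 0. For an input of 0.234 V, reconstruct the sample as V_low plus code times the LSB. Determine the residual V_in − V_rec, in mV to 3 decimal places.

LSB = 1.8/2^11 = 0.879 mV.
(0.234 − 0)/0.000878906 = 266.2400; ⌊·⌋ gives code 266.
V_rec = 0 + 266·0.000878906 = 0.23378906 V.
Error = 0.234 − 0.23378906 = 0.000210937 V = 0.211 mV.

0.211 mV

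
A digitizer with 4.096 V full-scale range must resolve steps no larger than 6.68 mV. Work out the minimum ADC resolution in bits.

10 bits

Number of steps required ≥ 4.096 V / 6.68 mV = 613.17.
Need 2^N ≥ 613.17; 2^9 = 512, 2^10 = 1024.
Minimum N = 10.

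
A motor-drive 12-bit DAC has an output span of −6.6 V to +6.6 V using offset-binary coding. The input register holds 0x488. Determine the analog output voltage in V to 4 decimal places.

-2.8617 V

LSB = 13.2 V / 2^12 = 3.223 mV.
Code 0x488 = 1160 decimal.
V_out = (−6.6) + 1160 × 0.00322266 V = -2.86172 V.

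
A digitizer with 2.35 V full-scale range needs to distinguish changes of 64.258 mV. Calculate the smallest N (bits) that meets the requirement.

6 bits

Number of steps required ≥ 2.35 V / 64.258 mV = 36.57.
Need 2^N ≥ 36.57; 2^5 = 32, 2^6 = 64.
Minimum N = 6.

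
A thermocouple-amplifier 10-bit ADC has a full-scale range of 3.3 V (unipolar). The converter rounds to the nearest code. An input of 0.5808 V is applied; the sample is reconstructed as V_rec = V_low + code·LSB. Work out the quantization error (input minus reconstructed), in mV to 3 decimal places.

0.722 mV

Step size: 3.3 V ÷ 2^10 = 3.223 mV.
(0.5808 − 0)/0.00322266 = 180.2240; round gives code 180.
Reconstructed: 0.58007812 V.
V_in − V_rec = 0.000721875 V = 0.722 mV.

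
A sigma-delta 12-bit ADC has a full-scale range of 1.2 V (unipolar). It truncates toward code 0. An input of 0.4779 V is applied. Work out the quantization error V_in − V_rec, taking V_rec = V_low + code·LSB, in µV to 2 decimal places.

67.97 µV

One LSB is 1.2 V / 4096 = 292.97 µV.
Scaled input = 1631.2320 LSBs, so code = 1631.
V_rec = 0 + 1631·0.000292969 = 0.47783203 V.
V_in − V_rec = 6.79687e-05 V = 67.97 µV.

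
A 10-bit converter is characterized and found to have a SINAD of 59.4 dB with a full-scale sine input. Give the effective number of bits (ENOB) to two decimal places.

ENOB = (SINAD − 1.76) / 6.02 = (59.4 − 1.76)/6.02 = 9.575.

9.57 bits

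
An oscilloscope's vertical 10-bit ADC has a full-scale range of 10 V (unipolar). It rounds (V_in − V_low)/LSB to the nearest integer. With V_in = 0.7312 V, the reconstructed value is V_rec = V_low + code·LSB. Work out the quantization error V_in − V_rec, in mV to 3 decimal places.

Step size: 10 V ÷ 2^10 = 9.766 mV.
(V_in − V_low)/LSB = (0.7312 − 0)/0.00976562 = 74.8749 → code 75 (round).
Code 75 maps back to 0 + 75×0.00976562 V = 0.73242188 V.
V_in − V_rec = -0.00122188 V = -1.222 mV.

-1.222 mV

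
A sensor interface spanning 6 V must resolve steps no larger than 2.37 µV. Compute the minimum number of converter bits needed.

22 bits

Number of steps required ≥ 6 V / 2.37 µV = 2531645.57.
Need 2^N ≥ 2531645.57; 2^21 = 2097152, 2^22 = 4194304.
Minimum N = 22.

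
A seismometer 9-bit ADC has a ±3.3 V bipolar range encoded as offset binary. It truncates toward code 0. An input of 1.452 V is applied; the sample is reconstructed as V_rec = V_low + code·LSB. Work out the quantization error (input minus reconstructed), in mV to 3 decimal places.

LSB = 6.6/2^9 = 12.891 mV.
(1.452 − (−3.3))/0.0128906 = 368.6400; ⌊·⌋ gives code 368.
Reconstructed: 1.44375 V.
V_in − V_rec = 0.00825 V = 8.250 mV.

8.250 mV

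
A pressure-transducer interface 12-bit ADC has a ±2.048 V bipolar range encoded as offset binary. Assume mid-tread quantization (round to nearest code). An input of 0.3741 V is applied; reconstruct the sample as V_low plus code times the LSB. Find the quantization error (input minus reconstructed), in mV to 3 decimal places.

0.100 mV

LSB = 4.096/2^12 = 1.000 mV.
(V_in − V_low)/LSB = (0.3741 − (−2.048))/0.001 = 2422.1000 → code 2422 (round).
V_rec = (−2.048) + 2422·0.001 = 0.374 V.
V_in − V_rec = 0.0001 V = 0.100 mV.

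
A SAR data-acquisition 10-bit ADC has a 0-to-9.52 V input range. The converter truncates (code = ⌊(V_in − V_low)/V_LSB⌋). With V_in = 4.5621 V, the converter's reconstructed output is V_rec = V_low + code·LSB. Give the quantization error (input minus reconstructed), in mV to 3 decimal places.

Step size: 9.52 V ÷ 2^10 = 9.297 mV.
(4.5621 − 0)/0.00929687 = 490.7133; ⌊·⌋ gives code 490.
Code 490 maps back to 0 + 490×0.00929687 V = 4.5554688 V.
V_in − V_rec = 0.00663125 V = 6.631 mV.

6.631 mV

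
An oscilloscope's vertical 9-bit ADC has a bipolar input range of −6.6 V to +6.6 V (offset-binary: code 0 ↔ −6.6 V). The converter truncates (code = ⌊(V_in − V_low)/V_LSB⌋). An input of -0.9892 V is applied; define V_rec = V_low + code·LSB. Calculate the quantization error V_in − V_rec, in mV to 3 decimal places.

16.269 mV

One LSB is 13.2 V / 512 = 25.781 mV.
(V_in − V_low)/LSB = (-0.9892 − (−6.6))/0.0257812 = 217.6310 → code 217 (floor).
Reconstructed: -1.0054687 V.
Error = -0.9892 − (−1.0054687) = 0.0162687 V = 16.269 mV.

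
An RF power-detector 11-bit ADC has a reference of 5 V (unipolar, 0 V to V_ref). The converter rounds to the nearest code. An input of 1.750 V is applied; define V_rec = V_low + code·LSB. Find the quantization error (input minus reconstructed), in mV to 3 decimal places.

-0.488 mV

One LSB is 5 V / 2048 = 2.441 mV.
Scaled input = 716.8000 LSBs, so code = 717.
Reconstructed: 1.7504883 V.
Difference: -0.000488281 V → -0.488 mV.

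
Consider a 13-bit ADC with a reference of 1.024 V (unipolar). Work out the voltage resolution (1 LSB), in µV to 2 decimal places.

125.00 µV

Full-scale span = 1.024 V.
LSB = 1.024 / 2^13 = 1.024 / 8192 = 0.000125 V = 125.00 µV.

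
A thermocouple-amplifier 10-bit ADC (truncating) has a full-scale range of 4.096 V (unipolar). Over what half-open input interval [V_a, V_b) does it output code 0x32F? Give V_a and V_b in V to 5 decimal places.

[3.26000 V, 3.26400 V)

LSB = 4.096/2^10 = 4.000 mV.
Code 0x32F = 815 decimal.
V_a = V_low + 815·LSB = 3.26 V; V_b = V_low + 816·LSB = 3.264 V.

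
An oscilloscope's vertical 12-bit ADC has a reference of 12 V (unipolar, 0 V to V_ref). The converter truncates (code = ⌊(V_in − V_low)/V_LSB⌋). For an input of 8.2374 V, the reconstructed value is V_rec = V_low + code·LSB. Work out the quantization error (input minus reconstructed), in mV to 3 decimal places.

Step size: 12 V ÷ 2^12 = 2.930 mV.
(V_in − V_low)/LSB = (8.2374 − 0)/0.00292969 = 2811.6992 → code 2811 (floor).
Code 2811 maps back to 0 + 2811×0.00292969 V = 8.2353516 V.
Difference: 0.00204844 V → 2.048 mV.

2.048 mV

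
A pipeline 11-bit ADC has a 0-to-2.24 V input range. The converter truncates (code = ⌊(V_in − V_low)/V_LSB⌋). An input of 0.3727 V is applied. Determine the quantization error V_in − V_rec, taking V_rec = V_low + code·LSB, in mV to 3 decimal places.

Step size: 2.24 V ÷ 2^11 = 1.094 mV.
Scaled input = 340.7543 LSBs, so code = 340.
Reconstructed: 0.371875 V.
Error = 0.3727 − 0.371875 = 0.000825 V = 0.825 mV.

0.825 mV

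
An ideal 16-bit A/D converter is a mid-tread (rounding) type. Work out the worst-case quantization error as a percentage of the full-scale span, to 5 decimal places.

Rounding → worst-case error = ½ LSB = V_FS/2^17, so 100/131072 = 0.000762939 % of full scale.

0.00076 %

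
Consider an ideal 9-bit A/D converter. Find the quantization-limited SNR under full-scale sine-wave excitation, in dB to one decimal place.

55.9 dB

SNR ≈ 6.02·N + 1.76 dB = 6.02·9 + 1.76 = 55.94 dB.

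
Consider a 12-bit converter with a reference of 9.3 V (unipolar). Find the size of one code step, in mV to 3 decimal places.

2.271 mV

Full-scale span = 9.3 V.
LSB = 9.3 / 2^12 = 9.3 / 4096 = 0.00227051 V = 2.271 mV.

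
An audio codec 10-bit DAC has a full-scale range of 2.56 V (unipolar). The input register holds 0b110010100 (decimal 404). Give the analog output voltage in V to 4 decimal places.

1.0100 V

LSB = 2.56 V / 2^10 = 2.500 mV.
Code 0b110010100 = 404 decimal.
V_out = 0 + 404 × 0.0025 V = 1.01 V.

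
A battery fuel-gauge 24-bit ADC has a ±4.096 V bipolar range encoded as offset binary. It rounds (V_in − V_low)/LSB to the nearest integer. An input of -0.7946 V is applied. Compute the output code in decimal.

With 16777216 levels over 8.192 V, one step is 0.49 µV.
(-0.7946 − (−4.096)) / 4.88281e-07 = 6761267.200 LSBs.
round(6761267.200) = 6761267.

code 6761267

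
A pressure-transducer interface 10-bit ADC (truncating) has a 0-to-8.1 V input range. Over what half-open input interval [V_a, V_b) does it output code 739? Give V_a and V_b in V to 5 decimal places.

LSB = 8.1/2^10 = 7.910 mV.
V_a = V_low + 739·LSB = 5.84561 V; V_b = V_low + 740·LSB = 5.85352 V.

[5.84561 V, 5.85352 V)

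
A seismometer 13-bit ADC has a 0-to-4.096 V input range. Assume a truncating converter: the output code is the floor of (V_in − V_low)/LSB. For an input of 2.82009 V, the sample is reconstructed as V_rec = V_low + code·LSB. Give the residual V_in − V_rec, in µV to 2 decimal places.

90.00 µV

Step size: 4.096 V ÷ 2^13 = 0.500 mV.
Scaled input = 5640.1800 LSBs, so code = 5640.
Reconstructed: 2.82 V.
Error = 2.82009 − 2.82 = 9e-05 V = 90.00 µV.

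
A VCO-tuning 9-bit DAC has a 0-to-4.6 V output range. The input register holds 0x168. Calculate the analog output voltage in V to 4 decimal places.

3.2344 V

LSB = 4.6 V / 2^9 = 8.984 mV.
Code 0x168 = 360 decimal.
V_out = 0 + 360 × 0.00898437 V = 3.23438 V.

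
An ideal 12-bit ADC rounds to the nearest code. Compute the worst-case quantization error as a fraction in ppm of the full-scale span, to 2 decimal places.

122.07 ppm

Rounding → worst-case error = ½ LSB = V_FS/2^13, so 1e+06/8192 = 122.07 ppm of full scale.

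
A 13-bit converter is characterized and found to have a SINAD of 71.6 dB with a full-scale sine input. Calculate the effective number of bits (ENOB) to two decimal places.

11.60 bits

ENOB = (SINAD − 1.76) / 6.02 = (71.6 − 1.76)/6.02 = 11.601.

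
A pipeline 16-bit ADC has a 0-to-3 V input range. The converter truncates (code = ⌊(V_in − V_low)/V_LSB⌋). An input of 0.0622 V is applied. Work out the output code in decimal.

LSB = 3 V / 65536 = 45.78 µV.
Input sits at 1358.780 steps above V_low.
⌊·⌋(1358.780) = 1358.

code 1358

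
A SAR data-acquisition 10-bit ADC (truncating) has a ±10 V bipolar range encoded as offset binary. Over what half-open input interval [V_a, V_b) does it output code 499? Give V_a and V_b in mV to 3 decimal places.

LSB = 20/2^10 = 19.531 mV.
V_a = V_low + 499·LSB = -0.253906 V; V_b = V_low + 500·LSB = -0.234375 V.

[-253.906 mV, -234.375 mV)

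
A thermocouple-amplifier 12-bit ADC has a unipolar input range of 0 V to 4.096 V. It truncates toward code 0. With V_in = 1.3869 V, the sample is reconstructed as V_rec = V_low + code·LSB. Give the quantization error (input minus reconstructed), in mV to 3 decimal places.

0.900 mV

Step size: 4.096 V ÷ 2^12 = 1.000 mV.
(V_in − V_low)/LSB = (1.3869 − 0)/0.001 = 1386.9000 → code 1386 (floor).
Code 1386 maps back to 0 + 1386×0.001 V = 1.386 V.
Difference: 0.0009 V → 0.900 mV.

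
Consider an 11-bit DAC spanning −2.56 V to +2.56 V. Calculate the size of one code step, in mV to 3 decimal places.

2.500 mV

Full-scale span = 5.12 V.
LSB = 5.12 / 2^11 = 5.12 / 2048 = 0.0025 V = 2.500 mV.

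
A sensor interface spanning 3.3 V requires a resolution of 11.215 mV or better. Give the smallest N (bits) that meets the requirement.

Number of steps required ≥ 3.3 V / 11.215 mV = 294.25.
Need 2^N ≥ 294.25; 2^8 = 256, 2^9 = 512.
Minimum N = 9.

9 bits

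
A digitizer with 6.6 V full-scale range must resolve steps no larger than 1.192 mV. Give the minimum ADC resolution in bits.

Number of steps required ≥ 6.6 V / 1.192 mV = 5536.91.
Need 2^N ≥ 5536.91; 2^12 = 4096, 2^13 = 8192.
Minimum N = 13.

13 bits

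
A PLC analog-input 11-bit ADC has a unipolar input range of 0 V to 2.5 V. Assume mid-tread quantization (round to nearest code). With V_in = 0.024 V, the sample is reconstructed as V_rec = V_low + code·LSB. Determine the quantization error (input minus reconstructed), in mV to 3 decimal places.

-0.414 mV

LSB = 2.5/2^11 = 1.221 mV.
(V_in − V_low)/LSB = (0.024 − 0)/0.0012207 = 19.6608 → code 20 (round).
Code 20 maps back to 0 + 20×0.0012207 V = 0.024414062 V.
Difference: -0.000414062 V → -0.414 mV.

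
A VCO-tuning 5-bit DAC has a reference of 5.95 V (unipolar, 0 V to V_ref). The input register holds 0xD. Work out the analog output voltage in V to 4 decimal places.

LSB = 5.95 V / 2^5 = 185.938 mV.
Code 0xD = 13 decimal.
V_out = 0 + 13 × 0.185938 V = 2.41719 V.

2.4172 V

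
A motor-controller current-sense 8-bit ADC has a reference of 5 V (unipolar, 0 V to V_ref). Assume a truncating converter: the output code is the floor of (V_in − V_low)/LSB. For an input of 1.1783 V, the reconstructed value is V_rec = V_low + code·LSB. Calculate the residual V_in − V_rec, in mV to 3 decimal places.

LSB = 5/2^8 = 19.531 mV.
(1.1783 − 0)/0.0195312 = 60.3290; ⌊·⌋ gives code 60.
Code 60 maps back to 0 + 60×0.0195312 V = 1.171875 V.
Error = 1.1783 − 1.171875 = 0.006425 V = 6.425 mV.

6.425 mV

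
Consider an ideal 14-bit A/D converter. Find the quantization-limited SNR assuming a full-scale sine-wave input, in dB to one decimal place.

SNR ≈ 6.02·N + 1.76 dB = 6.02·14 + 1.76 = 86.04 dB.

86.0 dB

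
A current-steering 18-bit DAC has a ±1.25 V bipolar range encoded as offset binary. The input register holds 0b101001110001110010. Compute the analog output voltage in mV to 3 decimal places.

381.947 mV

LSB = 2.5 V / 2^18 = 9.54 µV.
Code 0b101001110001110010 = 171122 decimal.
V_out = (−1.25) + 171122 × 9.53674e-06 V = 0.381947 V.
= 381.947 mV.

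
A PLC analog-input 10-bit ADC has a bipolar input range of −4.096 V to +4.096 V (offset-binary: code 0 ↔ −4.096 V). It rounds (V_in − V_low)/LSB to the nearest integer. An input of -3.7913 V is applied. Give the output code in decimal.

LSB = 8.192 V / 1024 = 8.000 mV.
(-3.7913 − (−4.096)) / 0.008 = 38.087 LSBs.
Round → code 38.

code 38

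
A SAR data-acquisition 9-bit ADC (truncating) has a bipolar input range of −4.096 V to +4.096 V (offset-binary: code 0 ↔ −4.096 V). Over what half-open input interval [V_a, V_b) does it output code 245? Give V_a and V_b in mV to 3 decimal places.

[-176.000 mV, -160.000 mV)

LSB = 8.192/2^9 = 16.000 mV.
V_a = V_low + 245·LSB = -0.176 V; V_b = V_low + 246·LSB = -0.16 V.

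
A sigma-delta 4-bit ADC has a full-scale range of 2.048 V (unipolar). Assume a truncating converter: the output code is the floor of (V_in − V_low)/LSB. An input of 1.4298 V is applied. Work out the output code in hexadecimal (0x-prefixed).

code 0xB (decimal 11)

With 16 levels over 2.048 V, one step is 128.000 mV.
Input sits at 11.170 steps above V_low.
Floor → code 11.
In hexadecimal (0x-prefixed): 0xB.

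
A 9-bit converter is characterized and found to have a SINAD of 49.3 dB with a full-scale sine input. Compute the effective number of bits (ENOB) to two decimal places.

7.90 bits

ENOB = (SINAD − 1.76) / 6.02 = (49.3 − 1.76)/6.02 = 7.897.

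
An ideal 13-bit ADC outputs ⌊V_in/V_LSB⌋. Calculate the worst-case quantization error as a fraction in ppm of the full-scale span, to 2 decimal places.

122.07 ppm

Truncating → worst-case error = 1 LSB = V_FS/2^13, so 1e+06/8192 = 122.07 ppm of full scale.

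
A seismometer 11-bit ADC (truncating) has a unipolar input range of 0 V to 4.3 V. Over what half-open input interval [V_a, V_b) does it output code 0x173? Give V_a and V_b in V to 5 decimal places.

[0.77896 V, 0.78105 V)

LSB = 4.3/2^11 = 2.100 mV.
Code 0x173 = 371 decimal.
V_a = V_low + 371·LSB = 0.778955 V; V_b = V_low + 372·LSB = 0.781055 V.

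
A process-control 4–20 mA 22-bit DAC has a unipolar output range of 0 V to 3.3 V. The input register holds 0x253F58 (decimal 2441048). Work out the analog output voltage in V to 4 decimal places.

LSB = 3.3 V / 2^22 = 0.79 µV.
Code 0x253F58 = 2441048 decimal.
V_out = 0 + 2441048 × 7.86781e-07 V = 1.92057 V.

1.9206 V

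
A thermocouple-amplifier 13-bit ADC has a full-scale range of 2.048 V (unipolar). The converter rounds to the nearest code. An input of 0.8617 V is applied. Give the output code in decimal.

With 8192 levels over 2.048 V, one step is 250.00 µV.
Input sits at 3446.800 steps above V_low.
round(3446.800) = 3447.

code 3447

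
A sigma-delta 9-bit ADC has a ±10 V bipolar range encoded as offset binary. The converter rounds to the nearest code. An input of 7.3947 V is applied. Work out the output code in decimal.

code 445

Full-scale span = 20 V; LSB = 20/2^9 = 39.062 mV.
(7.3947 − (−10)) / 0.0390625 = 445.304 LSBs.
Round → code 445.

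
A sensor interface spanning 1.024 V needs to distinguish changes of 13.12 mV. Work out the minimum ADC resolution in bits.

7 bits

Number of steps required ≥ 1.024 V / 13.12 mV = 78.05.
Need 2^N ≥ 78.05; 2^6 = 64, 2^7 = 128.
Minimum N = 7.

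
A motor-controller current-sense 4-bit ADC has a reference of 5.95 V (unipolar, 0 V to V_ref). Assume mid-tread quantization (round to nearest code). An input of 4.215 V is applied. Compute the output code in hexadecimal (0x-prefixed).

LSB = 5.95 V / 16 = 371.875 mV.
(V_in − V_low)/LSB = (4.215 − 0) / 0.371875 = 11.334.
Round → code 11.
In hexadecimal (0x-prefixed): 0xB.

code 0xB (decimal 11)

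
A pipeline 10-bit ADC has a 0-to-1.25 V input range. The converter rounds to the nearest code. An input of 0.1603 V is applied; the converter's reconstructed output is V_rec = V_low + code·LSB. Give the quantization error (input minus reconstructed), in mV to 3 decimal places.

0.388 mV

Step size: 1.25 V ÷ 2^10 = 1.221 mV.
Scaled input = 131.3178 LSBs, so code = 131.
Reconstructed: 0.15991211 V.
Difference: 0.000387891 V → 0.388 mV.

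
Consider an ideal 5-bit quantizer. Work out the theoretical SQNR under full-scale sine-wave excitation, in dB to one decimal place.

31.9 dB

SNR ≈ 6.02·N + 1.76 dB = 6.02·5 + 1.76 = 31.86 dB.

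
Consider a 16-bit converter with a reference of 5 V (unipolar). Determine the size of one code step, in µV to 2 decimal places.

Full-scale span = 5 V.
LSB = 5 / 2^16 = 5 / 65536 = 7.62939e-05 V = 76.29 µV.

76.29 µV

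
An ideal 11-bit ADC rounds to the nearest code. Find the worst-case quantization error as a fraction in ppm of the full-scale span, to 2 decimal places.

Rounding → worst-case error = ½ LSB = V_FS/2^12, so 1e+06/4096 = 244.141 ppm of full scale.

244.14 ppm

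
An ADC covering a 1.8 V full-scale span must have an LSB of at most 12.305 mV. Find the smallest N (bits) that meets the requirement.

8 bits

Number of steps required ≥ 1.8 V / 12.305 mV = 146.28.
Need 2^N ≥ 146.28; 2^7 = 128, 2^8 = 256.
Minimum N = 8.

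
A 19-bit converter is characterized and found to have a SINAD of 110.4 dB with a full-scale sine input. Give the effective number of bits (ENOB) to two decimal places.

18.05 bits

ENOB = (SINAD − 1.76) / 6.02 = (110.4 − 1.76)/6.02 = 18.047.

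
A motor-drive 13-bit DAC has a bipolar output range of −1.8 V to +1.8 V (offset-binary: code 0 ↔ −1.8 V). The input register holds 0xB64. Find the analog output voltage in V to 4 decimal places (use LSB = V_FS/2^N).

-0.5186 V

LSB = 3.6 V / 2^13 = 439.45 µV.
Code 0xB64 = 2916 decimal.
V_out = (−1.8) + 2916 × 0.000439453 V = -0.518555 V.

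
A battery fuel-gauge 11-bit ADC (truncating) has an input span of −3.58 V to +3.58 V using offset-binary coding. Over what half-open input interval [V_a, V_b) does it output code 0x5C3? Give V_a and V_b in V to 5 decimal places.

[1.57674 V, 1.58023 V)

LSB = 7.16/2^11 = 3.496 mV.
Code 0x5C3 = 1475 decimal.
V_a = V_low + 1475·LSB = 1.57674 V; V_b = V_low + 1476·LSB = 1.58023 V.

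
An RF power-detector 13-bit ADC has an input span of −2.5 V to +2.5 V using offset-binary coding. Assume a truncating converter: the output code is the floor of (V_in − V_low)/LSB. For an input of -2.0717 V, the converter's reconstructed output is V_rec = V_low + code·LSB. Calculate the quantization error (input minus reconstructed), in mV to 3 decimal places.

0.444 mV

LSB = 5/2^13 = 0.610 mV.
(-2.0717 − (−2.5))/0.000610352 = 701.7267; ⌊·⌋ gives code 701.
Reconstructed: -2.0721436 V.
V_in − V_rec = 0.000443555 V = 0.444 mV.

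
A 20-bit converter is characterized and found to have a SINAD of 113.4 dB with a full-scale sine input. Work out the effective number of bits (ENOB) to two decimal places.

ENOB = (SINAD − 1.76) / 6.02 = (113.4 − 1.76)/6.02 = 18.545.

18.54 bits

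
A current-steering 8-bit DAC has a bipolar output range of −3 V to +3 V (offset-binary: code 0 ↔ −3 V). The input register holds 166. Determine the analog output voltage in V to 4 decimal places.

LSB = 6 V / 2^8 = 23.438 mV.
V_out = (−3) + 166 × 0.0234375 V = 0.890625 V.

0.8906 V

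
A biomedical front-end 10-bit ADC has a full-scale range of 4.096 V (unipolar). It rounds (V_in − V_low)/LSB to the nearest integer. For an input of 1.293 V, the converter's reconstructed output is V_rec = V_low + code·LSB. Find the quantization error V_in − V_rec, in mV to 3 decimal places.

One LSB is 4.096 V / 1024 = 4.000 mV.
(V_in − V_low)/LSB = (1.293 − 0)/0.004 = 323.2500 → code 323 (round).
V_rec = 0 + 323·0.004 = 1.292 V.
Error = 1.293 − 1.292 = 0.001 V = 1.000 mV.

1.000 mV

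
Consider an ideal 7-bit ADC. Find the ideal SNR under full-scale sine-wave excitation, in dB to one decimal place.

SNR ≈ 6.02·N + 1.76 dB = 6.02·7 + 1.76 = 43.90 dB.

43.9 dB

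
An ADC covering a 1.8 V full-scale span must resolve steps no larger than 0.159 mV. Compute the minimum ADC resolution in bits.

Number of steps required ≥ 1.8 V / 0.159 mV = 11320.75.
Need 2^N ≥ 11320.75; 2^13 = 8192, 2^14 = 16384.
Minimum N = 14.

14 bits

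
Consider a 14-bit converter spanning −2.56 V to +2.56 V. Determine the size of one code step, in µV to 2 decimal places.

312.50 µV

Full-scale span = 5.12 V.
LSB = 5.12 / 2^14 = 5.12 / 16384 = 0.0003125 V = 312.50 µV.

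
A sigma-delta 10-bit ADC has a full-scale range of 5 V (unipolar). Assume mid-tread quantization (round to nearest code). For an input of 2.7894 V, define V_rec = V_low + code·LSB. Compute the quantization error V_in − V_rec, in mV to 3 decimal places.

LSB = 5/2^10 = 4.883 mV.
(2.7894 − 0)/0.00488281 = 571.2691; round gives code 571.
V_rec = 0 + 571·0.00488281 = 2.7880859 V.
Error = 2.7894 − 2.7880859 = 0.00131406 V = 1.314 mV.

1.314 mV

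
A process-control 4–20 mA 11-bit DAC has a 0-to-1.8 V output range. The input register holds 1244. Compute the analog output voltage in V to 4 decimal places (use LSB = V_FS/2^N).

LSB = 1.8 V / 2^11 = 0.879 mV.
V_out = 0 + 1244 × 0.000878906 V = 1.09336 V.

1.0934 V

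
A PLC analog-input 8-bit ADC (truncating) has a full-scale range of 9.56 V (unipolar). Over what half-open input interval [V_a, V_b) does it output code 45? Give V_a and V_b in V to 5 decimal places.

LSB = 9.56/2^8 = 37.344 mV.
V_a = V_low + 45·LSB = 1.68047 V; V_b = V_low + 46·LSB = 1.71781 V.

[1.68047 V, 1.71781 V)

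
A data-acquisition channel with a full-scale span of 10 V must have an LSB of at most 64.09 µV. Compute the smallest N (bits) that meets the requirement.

Number of steps required ≥ 10 V / 64.09 µV = 156030.58.
Need 2^N ≥ 156030.58; 2^17 = 131072, 2^18 = 262144.
Minimum N = 18.

18 bits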